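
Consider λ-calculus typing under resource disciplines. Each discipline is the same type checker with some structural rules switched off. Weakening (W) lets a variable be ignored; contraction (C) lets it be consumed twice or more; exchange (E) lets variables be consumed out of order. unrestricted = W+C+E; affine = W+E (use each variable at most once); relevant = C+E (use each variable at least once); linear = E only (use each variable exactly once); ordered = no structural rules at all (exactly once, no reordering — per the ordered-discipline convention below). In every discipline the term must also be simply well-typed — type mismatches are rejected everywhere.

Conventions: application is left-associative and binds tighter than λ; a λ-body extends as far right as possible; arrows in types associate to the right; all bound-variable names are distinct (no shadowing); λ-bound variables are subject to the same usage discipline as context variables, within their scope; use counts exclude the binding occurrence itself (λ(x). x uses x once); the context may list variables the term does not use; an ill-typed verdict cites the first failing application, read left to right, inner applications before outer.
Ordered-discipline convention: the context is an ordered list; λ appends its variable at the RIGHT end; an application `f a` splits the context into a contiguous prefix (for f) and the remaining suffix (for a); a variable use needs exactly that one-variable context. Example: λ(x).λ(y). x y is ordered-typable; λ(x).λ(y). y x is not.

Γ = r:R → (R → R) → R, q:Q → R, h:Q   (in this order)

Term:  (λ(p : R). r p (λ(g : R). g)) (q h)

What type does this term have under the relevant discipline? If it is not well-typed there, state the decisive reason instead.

term : R
variable uses: r ×1, q ×1, h ×1, p (bound) ×1, g (bound) ×1
use order (left to right): r, p, g, q, h
typing: well-typed at R
all disciplines: ordered ✓; linear ✓; affine ✓; relevant ✓; unrestricted ✓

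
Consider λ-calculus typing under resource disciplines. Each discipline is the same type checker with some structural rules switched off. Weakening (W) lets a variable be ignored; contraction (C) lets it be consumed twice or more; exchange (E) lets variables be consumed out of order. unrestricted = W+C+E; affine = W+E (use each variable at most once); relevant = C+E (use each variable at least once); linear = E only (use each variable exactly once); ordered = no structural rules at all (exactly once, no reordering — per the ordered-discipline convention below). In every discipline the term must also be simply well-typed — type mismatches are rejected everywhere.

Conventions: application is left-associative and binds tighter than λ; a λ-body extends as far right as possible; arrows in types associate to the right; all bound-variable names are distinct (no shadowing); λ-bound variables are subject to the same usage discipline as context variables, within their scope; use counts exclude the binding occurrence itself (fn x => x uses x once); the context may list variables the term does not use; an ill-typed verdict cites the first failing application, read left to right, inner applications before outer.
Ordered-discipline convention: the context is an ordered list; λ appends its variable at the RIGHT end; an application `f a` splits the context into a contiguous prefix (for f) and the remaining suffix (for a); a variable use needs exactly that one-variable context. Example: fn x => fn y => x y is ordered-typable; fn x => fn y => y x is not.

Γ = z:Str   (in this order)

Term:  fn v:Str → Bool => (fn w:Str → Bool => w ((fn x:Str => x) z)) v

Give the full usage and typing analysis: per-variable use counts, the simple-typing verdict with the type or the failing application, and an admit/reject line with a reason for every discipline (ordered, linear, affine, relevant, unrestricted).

use counts: z: 1; v (bound): 1; w (bound): 1; x (bound): 1
order of uses: w, x, z, v
typing: ✓ — (Str → Bool) → Bool
ordered: ✗, needs exchange: uses follow w, x, z, v
linear: ✓, each of z, v, w, x used exactly once
affine: ✓, no duplicate uses among z, v, w, x
relevant: ✓, at least one use each (z, v, w, x)
unrestricted: ✓, well-typed at (Str → Bool) → Bool; no restrictions here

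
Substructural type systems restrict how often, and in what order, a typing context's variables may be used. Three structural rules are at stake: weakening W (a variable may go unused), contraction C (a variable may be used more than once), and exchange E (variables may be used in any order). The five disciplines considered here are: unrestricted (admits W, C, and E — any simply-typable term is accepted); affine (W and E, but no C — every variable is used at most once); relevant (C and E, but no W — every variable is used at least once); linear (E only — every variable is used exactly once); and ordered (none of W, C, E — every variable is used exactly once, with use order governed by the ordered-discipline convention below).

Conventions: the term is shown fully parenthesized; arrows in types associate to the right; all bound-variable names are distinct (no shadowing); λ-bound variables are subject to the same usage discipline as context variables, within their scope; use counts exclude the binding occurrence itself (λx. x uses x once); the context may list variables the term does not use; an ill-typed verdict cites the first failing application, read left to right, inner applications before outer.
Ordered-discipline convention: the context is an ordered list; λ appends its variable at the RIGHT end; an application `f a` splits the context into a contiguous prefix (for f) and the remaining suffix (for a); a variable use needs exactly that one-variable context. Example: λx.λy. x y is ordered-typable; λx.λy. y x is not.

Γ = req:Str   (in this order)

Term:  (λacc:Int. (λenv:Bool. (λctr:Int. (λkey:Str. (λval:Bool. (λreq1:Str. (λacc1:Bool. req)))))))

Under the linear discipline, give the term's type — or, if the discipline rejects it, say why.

not well-typed under linear — acc, env, ctr, key, val, req1, acc1 left unused
use counts: req=1, acc (λ-bound)=0, env (λ-bound)=0, ctr (λ-bound)=0, key (λ-bound)=0, val (λ-bound)=0, req1 (λ-bound)=0, acc1 (λ-bound)=0
use order (left to right): req
typing: well-typed — term : Int → Bool → Int → Str → Bool → Str → Bool → Str
all disciplines: ordered ✗, linear ✗, affine ✓, relevant ✗, unrestricted ✓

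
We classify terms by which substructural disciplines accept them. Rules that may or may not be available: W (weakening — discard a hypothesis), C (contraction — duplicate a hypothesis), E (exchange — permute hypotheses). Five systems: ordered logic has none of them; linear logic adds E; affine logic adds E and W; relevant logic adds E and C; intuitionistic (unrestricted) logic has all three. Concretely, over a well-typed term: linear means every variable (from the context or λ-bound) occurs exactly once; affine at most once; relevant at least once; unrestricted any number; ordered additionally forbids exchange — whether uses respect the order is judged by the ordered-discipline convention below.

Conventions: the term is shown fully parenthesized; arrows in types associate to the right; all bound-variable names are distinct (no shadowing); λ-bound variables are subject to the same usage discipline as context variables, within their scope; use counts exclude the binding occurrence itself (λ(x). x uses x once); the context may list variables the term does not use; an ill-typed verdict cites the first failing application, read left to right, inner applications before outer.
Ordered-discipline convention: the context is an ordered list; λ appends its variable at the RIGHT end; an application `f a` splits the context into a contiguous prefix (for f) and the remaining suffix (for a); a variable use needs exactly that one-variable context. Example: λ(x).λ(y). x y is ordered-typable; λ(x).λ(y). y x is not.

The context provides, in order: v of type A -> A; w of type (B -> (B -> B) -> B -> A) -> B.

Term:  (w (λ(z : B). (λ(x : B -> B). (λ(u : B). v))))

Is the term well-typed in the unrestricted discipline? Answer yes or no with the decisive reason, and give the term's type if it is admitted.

no — not simply typable
variable uses: v=1, w=1, z (λ-bound)=0, x (λ-bound)=0, u (λ-bound)=0
use order (left to right): w, v
typing: ill-typed: an argument B -> (B -> B) -> B -> A -> A mismatches the expected B -> (B -> B) -> B -> A
all disciplines: ordered ✗ · linear ✗ · affine ✗ · relevant ✗ · unrestricted ✗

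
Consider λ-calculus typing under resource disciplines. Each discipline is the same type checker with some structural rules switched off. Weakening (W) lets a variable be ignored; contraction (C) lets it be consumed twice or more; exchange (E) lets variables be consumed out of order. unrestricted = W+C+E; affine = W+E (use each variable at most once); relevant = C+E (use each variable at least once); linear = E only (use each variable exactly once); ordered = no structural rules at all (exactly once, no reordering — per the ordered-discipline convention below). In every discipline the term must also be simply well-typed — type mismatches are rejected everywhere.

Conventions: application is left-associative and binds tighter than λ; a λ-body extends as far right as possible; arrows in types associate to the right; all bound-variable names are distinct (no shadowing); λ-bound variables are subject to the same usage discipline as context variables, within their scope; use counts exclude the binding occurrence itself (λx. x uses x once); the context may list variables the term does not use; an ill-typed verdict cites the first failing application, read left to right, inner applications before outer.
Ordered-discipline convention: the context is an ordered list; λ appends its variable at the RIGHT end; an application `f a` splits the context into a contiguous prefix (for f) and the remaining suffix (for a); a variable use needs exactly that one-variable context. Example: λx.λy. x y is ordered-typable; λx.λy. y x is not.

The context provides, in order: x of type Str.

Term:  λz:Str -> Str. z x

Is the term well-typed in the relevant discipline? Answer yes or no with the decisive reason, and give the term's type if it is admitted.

yes — every one of x, z appears; term : (Str -> Str) -> Str
counts: x: 1, z (bound): 1
uses in reading order: z, x
typing: the term checks, with type (Str -> Str) -> Str
all disciplines: ordered ✗ · linear ✓ · affine ✓ · relevant ✓ · unrestricted ✓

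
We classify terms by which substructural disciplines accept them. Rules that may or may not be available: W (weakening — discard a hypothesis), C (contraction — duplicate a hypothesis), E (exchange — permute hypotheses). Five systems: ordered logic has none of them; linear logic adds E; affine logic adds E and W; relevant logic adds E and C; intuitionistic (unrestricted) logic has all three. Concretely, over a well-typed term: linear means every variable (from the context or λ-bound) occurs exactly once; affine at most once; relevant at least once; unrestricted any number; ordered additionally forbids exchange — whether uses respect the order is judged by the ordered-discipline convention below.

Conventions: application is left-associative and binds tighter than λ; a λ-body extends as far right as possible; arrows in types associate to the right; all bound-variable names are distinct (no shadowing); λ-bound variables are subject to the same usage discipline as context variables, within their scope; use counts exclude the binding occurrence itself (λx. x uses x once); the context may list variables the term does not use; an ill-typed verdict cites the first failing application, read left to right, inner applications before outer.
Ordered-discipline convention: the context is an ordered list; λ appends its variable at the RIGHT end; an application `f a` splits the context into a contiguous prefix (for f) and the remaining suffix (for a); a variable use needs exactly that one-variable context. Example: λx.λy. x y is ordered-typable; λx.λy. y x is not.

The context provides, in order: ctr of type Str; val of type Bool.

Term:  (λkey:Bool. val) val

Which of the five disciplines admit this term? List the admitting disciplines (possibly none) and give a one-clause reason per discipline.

accepted by: unrestricted
variable uses: ctr=0, val=2, key [bound]=0
left-to-right use order: val, val
typing: well-typed at Bool
ordered: ✗ — repeated use of val ×2; unused: ctr, key — weakening required
linear: ✗ — repeated use of val ×2; unused: ctr, key — weakening required
affine: ✗ — repeated use of val ×2
relevant: ✗ — unused: ctr, key — weakening required
unrestricted: ✓ — well-typed at Bool; no restrictions here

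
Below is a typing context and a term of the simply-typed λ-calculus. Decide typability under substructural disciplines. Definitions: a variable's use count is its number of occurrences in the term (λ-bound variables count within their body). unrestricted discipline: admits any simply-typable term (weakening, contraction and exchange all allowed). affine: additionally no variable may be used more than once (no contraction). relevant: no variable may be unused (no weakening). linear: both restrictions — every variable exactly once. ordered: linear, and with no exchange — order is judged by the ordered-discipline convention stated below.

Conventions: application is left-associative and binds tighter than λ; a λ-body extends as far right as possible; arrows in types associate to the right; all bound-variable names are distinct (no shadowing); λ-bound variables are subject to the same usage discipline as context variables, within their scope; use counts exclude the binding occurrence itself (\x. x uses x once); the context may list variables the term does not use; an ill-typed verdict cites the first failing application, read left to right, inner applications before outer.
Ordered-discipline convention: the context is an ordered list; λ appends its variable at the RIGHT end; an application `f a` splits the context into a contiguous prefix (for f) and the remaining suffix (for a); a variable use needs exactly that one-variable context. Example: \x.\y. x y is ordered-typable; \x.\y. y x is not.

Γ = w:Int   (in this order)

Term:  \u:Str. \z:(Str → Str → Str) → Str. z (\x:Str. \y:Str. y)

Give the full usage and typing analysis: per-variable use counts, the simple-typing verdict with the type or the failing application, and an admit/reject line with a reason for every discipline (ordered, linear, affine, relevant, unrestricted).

use counts: w ×0, u (λ-bound) ×0, z (λ-bound) ×1, x (λ-bound) ×0, y (λ-bound) ×1
left-to-right use order: z, y
typing: ✓ — Str → ((Str → Str → Str) → Str) → Str
ordered: ✗ — w, u, x never used (weakening)
linear: ✗ — w, u, x never used (weakening)
affine: ✓ — none of w, u, z, x, y used more than once
relevant: ✗ — w, u, x never used (weakening)
unrestricted: ✓ — well-typed at Str → ((Str → Str → Str) → Str) → Str; no restrictions here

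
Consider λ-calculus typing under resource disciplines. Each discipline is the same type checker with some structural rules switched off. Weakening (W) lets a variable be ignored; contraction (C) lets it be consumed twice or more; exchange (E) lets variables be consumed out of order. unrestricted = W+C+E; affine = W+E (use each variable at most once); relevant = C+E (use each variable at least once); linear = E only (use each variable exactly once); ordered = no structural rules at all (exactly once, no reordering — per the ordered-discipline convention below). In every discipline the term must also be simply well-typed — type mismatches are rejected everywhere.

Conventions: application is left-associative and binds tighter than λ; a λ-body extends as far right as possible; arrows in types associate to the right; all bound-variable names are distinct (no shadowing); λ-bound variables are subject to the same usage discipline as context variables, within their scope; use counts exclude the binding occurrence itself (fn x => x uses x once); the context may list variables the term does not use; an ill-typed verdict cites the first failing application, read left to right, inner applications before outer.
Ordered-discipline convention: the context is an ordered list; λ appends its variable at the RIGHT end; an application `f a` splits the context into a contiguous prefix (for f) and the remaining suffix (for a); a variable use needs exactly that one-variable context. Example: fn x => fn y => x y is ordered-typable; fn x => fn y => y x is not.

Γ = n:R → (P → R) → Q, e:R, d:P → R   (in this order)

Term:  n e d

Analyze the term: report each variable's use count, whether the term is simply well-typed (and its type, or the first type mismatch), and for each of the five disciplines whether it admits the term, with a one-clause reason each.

use counts: n: 1×; e: 1×; d: 1×
uses in reading order: n, e, d
typing: well-typed at Q
ordered: ✓, one use each (n, e, d); ordered split holds
linear: ✓, single use per variable (n, e, d)
affine: ✓, at most one use each (n, e, d)
relevant: ✓, every one of n, e, d appears
unrestricted: ✓, well-typed at Q; no restrictions here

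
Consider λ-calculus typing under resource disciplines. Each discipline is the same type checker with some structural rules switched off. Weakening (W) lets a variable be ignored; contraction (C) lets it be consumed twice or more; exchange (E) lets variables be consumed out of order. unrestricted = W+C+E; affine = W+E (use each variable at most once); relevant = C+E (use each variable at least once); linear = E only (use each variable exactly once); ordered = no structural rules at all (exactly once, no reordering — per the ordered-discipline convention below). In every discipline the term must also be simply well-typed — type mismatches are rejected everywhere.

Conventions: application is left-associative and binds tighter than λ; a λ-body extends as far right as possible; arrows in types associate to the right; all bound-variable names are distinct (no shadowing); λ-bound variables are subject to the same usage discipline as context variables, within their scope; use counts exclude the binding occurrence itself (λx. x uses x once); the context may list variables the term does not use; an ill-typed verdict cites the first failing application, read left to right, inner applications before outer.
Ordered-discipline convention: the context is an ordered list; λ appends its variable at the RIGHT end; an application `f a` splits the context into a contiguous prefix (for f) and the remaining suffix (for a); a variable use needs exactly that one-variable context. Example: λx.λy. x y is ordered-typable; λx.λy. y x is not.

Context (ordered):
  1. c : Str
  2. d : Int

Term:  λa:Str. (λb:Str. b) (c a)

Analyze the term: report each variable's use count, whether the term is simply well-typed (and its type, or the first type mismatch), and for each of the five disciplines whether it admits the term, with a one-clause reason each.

variable uses: c ×1, d ×0, a [bound] ×1, b [bound] ×1
order of uses: b, c, a
typing: ill-typed: applying a non-function (Str)
ordered: ✗, the type mismatch rejects it
linear: ✗, not simply typable
affine: ✗, fails simple typing
relevant: ✗, a type mismatch blocks all five
unrestricted: ✗, the type mismatch rejects it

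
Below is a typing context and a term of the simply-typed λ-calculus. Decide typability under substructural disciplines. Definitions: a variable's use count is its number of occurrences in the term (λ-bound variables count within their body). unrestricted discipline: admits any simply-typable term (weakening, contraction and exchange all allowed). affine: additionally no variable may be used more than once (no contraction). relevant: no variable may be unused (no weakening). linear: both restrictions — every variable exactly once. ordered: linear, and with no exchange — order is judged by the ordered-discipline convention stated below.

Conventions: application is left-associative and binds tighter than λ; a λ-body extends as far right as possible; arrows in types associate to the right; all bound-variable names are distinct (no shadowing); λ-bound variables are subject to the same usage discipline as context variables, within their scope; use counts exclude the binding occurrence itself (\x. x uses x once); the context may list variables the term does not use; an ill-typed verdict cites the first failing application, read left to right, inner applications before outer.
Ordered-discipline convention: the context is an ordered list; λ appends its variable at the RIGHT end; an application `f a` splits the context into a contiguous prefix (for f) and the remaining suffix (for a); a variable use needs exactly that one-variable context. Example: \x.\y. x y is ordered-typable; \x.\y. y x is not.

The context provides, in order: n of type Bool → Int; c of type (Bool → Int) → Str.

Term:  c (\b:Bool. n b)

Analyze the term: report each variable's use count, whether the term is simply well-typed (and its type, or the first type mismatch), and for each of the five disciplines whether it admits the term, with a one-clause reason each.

use counts: n: 1×; c: 1×; b [bound]: 1×
use order (left to right): c, n, b
typing: the term checks, with type Str
ordered ✗ (no contiguous prefix/suffix split fits c, n, b)
linear ✓ (each of n, c, b used exactly once)
affine ✓ (n, c, b: no repeats, contraction unneeded)
relevant ✓ (n, c, b: all used, weakening unneeded)
unrestricted ✓ (well-typed at Str; no restrictions here)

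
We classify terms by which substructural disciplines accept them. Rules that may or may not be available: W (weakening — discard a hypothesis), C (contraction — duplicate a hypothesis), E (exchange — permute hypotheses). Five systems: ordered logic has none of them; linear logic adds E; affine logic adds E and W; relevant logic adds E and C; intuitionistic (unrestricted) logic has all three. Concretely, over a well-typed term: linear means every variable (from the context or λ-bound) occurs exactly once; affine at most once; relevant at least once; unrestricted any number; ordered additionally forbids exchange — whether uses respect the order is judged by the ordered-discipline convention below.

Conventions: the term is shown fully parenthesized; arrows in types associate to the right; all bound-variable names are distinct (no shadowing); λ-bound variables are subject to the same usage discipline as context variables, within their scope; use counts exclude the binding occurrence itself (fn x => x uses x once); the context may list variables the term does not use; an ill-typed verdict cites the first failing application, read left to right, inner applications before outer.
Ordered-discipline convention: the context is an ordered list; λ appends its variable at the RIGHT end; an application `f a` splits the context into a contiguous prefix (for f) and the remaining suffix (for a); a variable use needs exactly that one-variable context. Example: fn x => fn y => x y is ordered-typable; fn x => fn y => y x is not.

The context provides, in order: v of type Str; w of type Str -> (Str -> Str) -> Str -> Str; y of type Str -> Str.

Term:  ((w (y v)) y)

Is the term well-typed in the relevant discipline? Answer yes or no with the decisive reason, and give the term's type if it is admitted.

yes — at least one use each (v, w, y); term : Str -> Str
use counts: v=1, w=1, y=2
left-to-right use order: w, y, v, y
typing: well-typed at Str -> Str
per-discipline verdicts: ordered ✗ | linear ✗ | affine ✗ | relevant ✓ | unrestricted ✓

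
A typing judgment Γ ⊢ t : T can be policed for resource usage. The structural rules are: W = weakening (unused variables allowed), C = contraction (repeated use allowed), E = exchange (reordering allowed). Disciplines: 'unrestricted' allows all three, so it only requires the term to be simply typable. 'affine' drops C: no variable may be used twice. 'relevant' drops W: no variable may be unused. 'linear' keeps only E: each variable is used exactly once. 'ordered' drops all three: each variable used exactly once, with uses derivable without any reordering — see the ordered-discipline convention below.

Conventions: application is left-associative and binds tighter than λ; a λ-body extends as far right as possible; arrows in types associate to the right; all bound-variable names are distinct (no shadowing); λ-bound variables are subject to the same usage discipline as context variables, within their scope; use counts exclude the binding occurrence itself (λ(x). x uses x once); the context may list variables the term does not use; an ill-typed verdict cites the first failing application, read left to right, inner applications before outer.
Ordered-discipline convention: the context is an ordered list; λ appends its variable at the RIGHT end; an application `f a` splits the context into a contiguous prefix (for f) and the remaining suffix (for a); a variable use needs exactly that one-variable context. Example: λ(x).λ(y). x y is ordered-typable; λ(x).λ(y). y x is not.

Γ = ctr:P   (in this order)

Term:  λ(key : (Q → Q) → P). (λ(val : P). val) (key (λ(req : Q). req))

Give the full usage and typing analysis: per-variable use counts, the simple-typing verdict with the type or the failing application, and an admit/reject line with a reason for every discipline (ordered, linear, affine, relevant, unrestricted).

variable uses: ctr: 0, key [bound]: 1, val [bound]: 1, req [bound]: 1
use order (left to right): val, key, req
typing: well-typed at ((Q → Q) → P) → P
ordered: ✗, needs weakening: ctr unused
linear: ✗, needs weakening: ctr unused
affine: ✓, no duplicate uses among ctr, key, val, req
relevant: ✗, needs weakening: ctr unused
unrestricted: ✓, well-typed at ((Q → Q) → P) → P; no restrictions here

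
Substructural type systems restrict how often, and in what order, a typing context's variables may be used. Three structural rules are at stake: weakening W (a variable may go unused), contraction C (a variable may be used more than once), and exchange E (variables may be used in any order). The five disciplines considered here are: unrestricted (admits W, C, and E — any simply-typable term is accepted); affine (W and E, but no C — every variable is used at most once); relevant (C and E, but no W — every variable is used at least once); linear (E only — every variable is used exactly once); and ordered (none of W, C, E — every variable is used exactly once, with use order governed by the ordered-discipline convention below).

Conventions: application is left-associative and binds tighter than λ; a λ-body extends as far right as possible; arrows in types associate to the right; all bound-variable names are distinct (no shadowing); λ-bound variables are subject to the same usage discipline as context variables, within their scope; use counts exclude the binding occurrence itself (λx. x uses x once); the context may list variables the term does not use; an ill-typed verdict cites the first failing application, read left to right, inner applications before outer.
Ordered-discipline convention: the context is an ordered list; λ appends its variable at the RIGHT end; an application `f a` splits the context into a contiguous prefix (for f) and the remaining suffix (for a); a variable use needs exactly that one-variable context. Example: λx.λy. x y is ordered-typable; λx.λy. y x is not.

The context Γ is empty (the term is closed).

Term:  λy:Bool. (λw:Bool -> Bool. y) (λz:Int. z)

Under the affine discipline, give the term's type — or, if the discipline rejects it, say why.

not well-typed under affine — not simply typable
counts: y (λ-bound) ×1, w (λ-bound) ×0, z (λ-bound) ×1
use order (left to right): y, z
typing: ill-typed: argument of type Int -> Int where Bool -> Bool is required
summary: ordered ✗; linear ✗; affine ✗; relevant ✗; unrestricted ✗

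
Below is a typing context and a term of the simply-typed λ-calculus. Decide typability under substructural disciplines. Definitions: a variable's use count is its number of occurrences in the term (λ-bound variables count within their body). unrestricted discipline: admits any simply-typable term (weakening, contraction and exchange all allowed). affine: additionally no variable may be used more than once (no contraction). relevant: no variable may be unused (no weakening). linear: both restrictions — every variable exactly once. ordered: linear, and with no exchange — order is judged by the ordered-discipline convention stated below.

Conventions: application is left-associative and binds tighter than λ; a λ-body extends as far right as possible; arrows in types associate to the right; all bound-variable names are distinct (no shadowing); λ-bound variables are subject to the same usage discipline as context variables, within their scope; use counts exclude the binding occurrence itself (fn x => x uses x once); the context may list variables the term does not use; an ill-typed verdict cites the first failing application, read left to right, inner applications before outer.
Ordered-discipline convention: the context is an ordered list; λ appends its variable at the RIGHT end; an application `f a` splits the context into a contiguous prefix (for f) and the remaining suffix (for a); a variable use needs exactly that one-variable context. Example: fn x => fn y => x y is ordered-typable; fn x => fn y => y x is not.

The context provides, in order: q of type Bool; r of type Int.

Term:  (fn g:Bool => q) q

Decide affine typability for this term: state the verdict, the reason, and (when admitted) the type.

no — repeated use of q ×2
use counts: q: 2; r: 0; g (bound): 0
order of uses: q, q
typing: well-typed at Bool
across the five disciplines: ordered ✗, linear ✗, affine ✗, relevant ✗, unrestricted ✓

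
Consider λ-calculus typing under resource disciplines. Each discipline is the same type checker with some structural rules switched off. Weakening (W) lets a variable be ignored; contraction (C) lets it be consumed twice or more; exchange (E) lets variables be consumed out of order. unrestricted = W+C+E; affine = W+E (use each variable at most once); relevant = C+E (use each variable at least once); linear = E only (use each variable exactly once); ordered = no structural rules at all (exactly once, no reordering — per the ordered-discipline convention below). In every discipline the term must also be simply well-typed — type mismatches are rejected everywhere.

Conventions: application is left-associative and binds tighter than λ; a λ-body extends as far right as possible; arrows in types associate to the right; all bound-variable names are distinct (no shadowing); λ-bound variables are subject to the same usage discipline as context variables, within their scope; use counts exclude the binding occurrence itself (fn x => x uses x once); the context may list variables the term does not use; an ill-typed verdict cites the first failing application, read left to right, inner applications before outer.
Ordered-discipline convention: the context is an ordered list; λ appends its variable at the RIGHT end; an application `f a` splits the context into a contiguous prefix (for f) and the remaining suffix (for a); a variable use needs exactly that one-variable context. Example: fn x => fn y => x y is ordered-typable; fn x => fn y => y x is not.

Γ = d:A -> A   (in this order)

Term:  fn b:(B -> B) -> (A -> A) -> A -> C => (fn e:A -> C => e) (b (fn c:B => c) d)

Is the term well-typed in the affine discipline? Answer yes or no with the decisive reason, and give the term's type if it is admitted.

yes — no duplicate uses among d, b, e, c; term : ((B -> B) -> (A -> A) -> A -> C) -> A -> C
variable uses: d: 1; b (λ-bound): 1; e (λ-bound): 1; c (λ-bound): 1
uses in reading order: e, b, c, d
typing: the term checks, with type ((B -> B) -> (A -> A) -> A -> C) -> A -> C
across the five disciplines: ordered ✗, linear ✓, affine ✓, relevant ✓, unrestricted ✓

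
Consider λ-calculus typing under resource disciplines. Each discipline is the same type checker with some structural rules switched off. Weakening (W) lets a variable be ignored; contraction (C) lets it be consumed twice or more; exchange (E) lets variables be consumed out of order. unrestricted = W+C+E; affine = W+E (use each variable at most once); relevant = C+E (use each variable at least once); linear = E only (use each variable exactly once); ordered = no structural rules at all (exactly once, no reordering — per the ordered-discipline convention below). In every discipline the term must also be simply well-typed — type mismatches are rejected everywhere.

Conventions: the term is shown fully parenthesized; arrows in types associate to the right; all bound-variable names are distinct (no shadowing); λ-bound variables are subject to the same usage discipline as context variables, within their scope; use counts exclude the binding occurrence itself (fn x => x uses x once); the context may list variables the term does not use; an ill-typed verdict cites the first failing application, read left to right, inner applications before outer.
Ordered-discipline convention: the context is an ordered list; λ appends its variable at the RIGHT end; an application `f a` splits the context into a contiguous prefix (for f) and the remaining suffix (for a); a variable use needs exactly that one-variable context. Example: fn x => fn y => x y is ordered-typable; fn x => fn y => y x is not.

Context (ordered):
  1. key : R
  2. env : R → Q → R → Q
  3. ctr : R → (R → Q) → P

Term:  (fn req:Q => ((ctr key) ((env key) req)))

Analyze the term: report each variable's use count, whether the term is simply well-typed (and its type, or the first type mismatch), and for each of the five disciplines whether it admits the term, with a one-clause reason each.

variable uses: key: 2×; env: 1×; ctr: 1×; req [bound]: 1×
order of uses: ctr, key, env, key, req
typing: well-typed at Q → P
ordered: ✗, needs contraction — key ×2
linear: ✗, needs contraction — key ×2
affine: ✗, needs contraction — key ×2
relevant: ✓, every one of key, env, ctr, req appears
unrestricted: ✓, typability at Q → P is all that's needed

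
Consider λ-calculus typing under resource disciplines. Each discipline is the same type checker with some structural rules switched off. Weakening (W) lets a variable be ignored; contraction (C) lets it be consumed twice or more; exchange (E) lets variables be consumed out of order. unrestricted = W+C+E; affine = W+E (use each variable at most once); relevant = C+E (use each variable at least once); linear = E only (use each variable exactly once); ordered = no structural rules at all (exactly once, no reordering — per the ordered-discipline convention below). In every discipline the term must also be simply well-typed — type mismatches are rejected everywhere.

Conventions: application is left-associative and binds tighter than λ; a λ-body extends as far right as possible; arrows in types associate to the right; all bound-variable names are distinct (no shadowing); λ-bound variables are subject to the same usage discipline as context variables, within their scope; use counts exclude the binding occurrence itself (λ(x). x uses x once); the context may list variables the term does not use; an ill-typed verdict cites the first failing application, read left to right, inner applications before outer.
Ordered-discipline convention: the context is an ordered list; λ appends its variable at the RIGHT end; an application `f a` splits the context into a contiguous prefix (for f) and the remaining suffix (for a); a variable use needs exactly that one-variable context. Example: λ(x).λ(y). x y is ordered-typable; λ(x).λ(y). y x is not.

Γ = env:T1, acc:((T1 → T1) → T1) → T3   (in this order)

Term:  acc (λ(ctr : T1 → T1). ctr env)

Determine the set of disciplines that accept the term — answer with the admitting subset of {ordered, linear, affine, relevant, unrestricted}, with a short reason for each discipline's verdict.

admitted in: linear, affine, relevant, unrestricted
usage: env ×1; acc ×1; ctr (λ-bound) ×1
use order (left to right): acc, ctr, env
typing: well-typed — term : T3
ordered: ✗ — no contiguous prefix/suffix split fits acc, ctr, env
linear: ✓ — exactly-once usage across env, acc, ctr
affine: ✓ — env, acc, ctr: no repeats, contraction unneeded
relevant: ✓ — at least one use each (env, acc, ctr)
unrestricted: ✓ — well-typed at T3; no restrictions here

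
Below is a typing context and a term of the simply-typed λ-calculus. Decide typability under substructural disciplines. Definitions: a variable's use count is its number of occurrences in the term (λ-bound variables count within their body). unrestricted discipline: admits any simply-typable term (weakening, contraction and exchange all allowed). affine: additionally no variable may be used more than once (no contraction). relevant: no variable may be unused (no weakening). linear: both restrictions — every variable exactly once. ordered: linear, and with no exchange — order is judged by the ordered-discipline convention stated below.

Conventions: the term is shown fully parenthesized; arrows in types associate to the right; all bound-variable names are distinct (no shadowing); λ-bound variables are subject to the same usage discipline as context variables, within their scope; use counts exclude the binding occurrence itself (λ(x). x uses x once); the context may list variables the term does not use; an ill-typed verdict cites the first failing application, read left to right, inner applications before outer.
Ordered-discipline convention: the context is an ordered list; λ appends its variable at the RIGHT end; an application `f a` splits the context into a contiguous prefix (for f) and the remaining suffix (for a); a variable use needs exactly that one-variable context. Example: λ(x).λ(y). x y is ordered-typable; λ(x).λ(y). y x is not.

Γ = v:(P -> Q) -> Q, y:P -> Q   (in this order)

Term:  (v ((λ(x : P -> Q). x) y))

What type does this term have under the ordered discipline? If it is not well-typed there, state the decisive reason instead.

term : Q
use counts: v ×1, y ×1, x (bound) ×1
left-to-right use order: v, x, y
typing: well-typed at Q
summary: ordered ✓, linear ✓, affine ✓, relevant ✓, unrestricted ✓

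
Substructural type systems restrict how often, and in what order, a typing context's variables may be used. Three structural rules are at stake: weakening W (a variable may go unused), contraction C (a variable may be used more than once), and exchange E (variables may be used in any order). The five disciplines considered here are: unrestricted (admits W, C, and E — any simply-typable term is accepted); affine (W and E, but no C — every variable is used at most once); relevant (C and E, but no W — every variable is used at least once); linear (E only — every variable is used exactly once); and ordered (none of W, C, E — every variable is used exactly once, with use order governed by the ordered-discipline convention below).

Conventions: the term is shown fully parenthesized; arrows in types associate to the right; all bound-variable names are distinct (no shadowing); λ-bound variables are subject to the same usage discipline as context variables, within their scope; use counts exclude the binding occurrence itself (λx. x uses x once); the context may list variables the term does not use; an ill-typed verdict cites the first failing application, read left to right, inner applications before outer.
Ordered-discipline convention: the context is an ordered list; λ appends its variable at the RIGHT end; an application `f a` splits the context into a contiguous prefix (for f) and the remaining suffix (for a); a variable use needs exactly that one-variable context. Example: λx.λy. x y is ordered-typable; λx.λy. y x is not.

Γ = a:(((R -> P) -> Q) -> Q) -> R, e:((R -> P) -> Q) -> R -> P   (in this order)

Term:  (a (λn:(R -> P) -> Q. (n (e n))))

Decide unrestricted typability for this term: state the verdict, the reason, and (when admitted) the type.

yes — type-checks (R) and nothing is barred; term : R
variable uses: a: 1, e: 1, n [bound]: 2
left-to-right use order: a, n, e, n
typing: ✓ — R
summary: ordered ✗, linear ✗, affine ✗, relevant ✓, unrestricted ✓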